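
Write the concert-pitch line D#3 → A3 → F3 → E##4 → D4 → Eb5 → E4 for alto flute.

G#3 D4 Bb3 A##4 G4 Ab5 A4

The alto flute sounds a perfect fourth below written, so the written part must be a perfect fourth above concert — transpose each note up.
D#3 gives G#3
A3 gives D4
F3 gives Bb3
E##4 gives A##4
D4 gives G4
Eb5 gives Ab5
E4 gives A4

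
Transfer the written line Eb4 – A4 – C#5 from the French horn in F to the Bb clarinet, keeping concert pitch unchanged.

Bb3 E4 G#4

First find concert pitch: the French horn in F sounds a perfect fifth below written, so Eb4 A4 C#5 sounds Ab3 D4 F#4.
Then write for Bb clarinet: it sounds a major second below written, so the part must be a major second above concert.
Ab3 → Bb3
D4 → E4
F#4 → G#4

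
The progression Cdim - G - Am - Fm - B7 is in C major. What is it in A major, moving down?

C major down to A major is a minor third; each chord root moves by that interval while the quality stays the same.
Cdim: root C down a minor third → A, giving Adim.
G: root G down a minor third → E, giving E.
Am: root A down a minor third → F#, giving F#m.
Fm: root F down a minor third → D, giving Dm.
B7: root B down a minor third → G#, giving G#7.

Adim E F#m Dm G#7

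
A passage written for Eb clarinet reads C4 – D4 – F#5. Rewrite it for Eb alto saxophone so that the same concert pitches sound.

C5 D5 F#6

First find concert pitch: the Eb clarinet sounds a minor third above written, so C4 D4 F#5 sounds Eb4 F4 A5.
Then write for Eb alto saxophone: it sounds a major sixth below written, so the part must be a major sixth above concert.
Eb4 → C5
F4 → D5
A5 → F#6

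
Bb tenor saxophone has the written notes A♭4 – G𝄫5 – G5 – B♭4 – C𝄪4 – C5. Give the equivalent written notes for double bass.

First find concert pitch: the Bb tenor saxophone sounds a major ninth below written, so A♭4 G𝄫5 G5 B♭4 C𝄪4 C5 sounds Gb3 Fbb4 F4 Ab3 B#2 Bb3.
Then write for double bass: it sounds a perfect octave below written, so the part must be a perfect octave above concert.
Gb3 → Gb4
Fbb4 → Fbb5
F4 → F5
Ab3 → Ab4
B#2 → B#3
Bb3 → Bb4

Gb4 Fbb5 F5 Ab4 B#3 Bb4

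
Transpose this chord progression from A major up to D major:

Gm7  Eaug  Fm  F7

Cm7 Aaug Bbm Bb7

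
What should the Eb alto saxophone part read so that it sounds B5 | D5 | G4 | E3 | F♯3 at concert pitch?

The Eb alto saxophone sounds a major sixth below written, so the written part must be a major sixth above concert — transpose each note up.
B5 → G#6
D5 → B5
G4 → E5
E3 → C#4
F#3 → D#4

G#6 B5 E5 C#4 D#4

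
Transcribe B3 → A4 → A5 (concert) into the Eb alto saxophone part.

G#4 F#5 F#6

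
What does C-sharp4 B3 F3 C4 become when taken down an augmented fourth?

C#4 → G3
B3 → F3
F3 → Cb3
C4 → Gb3

G3 F3 Cb3 Gb3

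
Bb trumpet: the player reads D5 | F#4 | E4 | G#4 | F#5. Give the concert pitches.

C5 E4 D4 F#4 E5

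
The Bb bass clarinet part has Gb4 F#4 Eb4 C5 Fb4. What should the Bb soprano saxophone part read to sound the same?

First find concert pitch: the Bb bass clarinet sounds a major ninth below written, so Gb4 F#4 Eb4 C5 Fb4 sounds Fb3 E3 Db3 Bb3 Ebb3.
Then write for Bb soprano saxophone: it sounds a major second below written, so the part must be a major second above concert.
Fb3 → Gb3
E3 → F#3
Db3 → Eb3
Bb3 → C4
Ebb3 → Fb3

Gb3 F#3 Eb3 C4 Fb3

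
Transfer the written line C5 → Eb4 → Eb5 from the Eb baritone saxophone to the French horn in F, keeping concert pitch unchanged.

First find concert pitch: the Eb baritone saxophone sounds a major thirteenth below written, so C5 Eb4 Eb5 sounds Eb3 Gb2 Gb3.
Then write for French horn in F: it sounds a perfect fifth below written, so the part must be a perfect fifth above concert.
Eb3 → Bb3
Gb2 → Db3
Gb3 → Db4

Bb3 Db3 Db4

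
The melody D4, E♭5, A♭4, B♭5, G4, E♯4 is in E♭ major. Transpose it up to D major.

C#5 D6 G5 A6 F#5 D##5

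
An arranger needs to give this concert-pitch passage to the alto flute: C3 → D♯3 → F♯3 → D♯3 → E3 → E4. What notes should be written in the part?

F3 G#3 B3 G#3 A3 A4

Written C4 sounds as G3 on the alto flute, so concert pitches are written a perfect fourth up.
C3 -> F3
D#3 -> G#3
F#3 -> B3
D#3 -> G#3
E3 -> A3
E4 -> A4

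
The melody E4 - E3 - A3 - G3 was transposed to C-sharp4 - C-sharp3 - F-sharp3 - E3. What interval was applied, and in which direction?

From E4 to C#4 is 3 letter names — a third of some quality.
C#4 to E4 is 3 semitones, which makes it a minor third; the second version is lower, so the direction is down.
Checking another pair — G3 → E3 — gives the same interval.

down a minor third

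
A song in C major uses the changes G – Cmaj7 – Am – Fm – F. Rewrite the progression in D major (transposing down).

A Dmaj7 Bm Gm G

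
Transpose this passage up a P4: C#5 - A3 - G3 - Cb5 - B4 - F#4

A perfect fourth up from C#5 gives F#5.
A3: a fourth up reaches D, and 5 semitones makes it D4.
A perfect fourth up from G3 gives C4.
Cb5: a fourth up reaches F, and 5 semitones makes it Fb5.
A perfect fourth up from B4 gives E5.
F#4: a fourth up reaches B, and 5 semitones makes it B4.

F#5 D4 C4 Fb5 E5 B4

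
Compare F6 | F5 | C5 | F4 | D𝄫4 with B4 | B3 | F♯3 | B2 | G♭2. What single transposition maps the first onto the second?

From F6 to B4 is 12 letter names — a twelfth of some quality.
B4 to F6 is 18 semitones, which makes it a diminished twelfth; the second version is lower, so the direction is down.
Checking another pair — Dbb4 → Gb2 — gives the same interval.

down a diminished twelfth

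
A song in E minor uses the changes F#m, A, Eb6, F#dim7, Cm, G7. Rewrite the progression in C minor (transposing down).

Dm F Cb6 Ddim7 Abm Eb7

E minor down to C minor is a major third; each chord root moves by that interval while the quality stays the same.
F#m: root F# down a major third → D, giving Dm.
A: root A down a major third → F, giving F.
Eb6: root Eb down a major third → Cb, giving Cb6.
F#dim7: root F# down a major third → D, giving Ddim7.
Cm: root C down a major third → Ab, giving Abm.
G7: root G down a major third → Eb, giving Eb7.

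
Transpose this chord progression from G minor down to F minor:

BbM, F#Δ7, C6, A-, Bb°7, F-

AbM EΔ7 Bb6 G- Ab°7 Eb-

G minor down to F minor is a major second; each chord root moves by that interval while the quality stays the same.
BbM: root Bb down a major second → Ab, giving AbM.
F#Δ7: root F# down a major second → E, giving EΔ7.
C6: root C down a major second → Bb, giving Bb6.
A-: root A down a major second → G, giving G-.
Bb°7: root Bb down a major second → Ab, giving Ab°7.
F-: root F down a major second → Eb, giving Eb-.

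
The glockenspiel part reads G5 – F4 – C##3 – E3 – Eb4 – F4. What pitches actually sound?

G7 F6 C##5 E5 Eb6 F6

Written C4 on the glockenspiel sounds as C6, a perfect fifteenth higher; apply that shift to every note.
G5 -> G7
F4 -> F6
C##3 -> C##5
E3 -> E5
Eb4 -> Eb6
F4 -> F6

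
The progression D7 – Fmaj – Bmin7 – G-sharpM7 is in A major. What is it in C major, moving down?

F7 Abmaj Dmin7 BM7

A major down to C major is a major sixth; each chord root moves by that interval while the quality stays the same.
D7: root D down a major sixth → F, giving F7.
Fmaj: root F down a major sixth → Ab, giving Abmaj.
Bmin7: root B down a major sixth → D, giving Dmin7.
G-sharpM7: root G-sharp down a major sixth → B, giving BM7.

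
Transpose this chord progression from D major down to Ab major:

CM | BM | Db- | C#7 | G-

GbM FM Abb- G7 Db-

D major down to Ab major is an augmented fourth; each chord root moves by that interval while the quality stays the same.
CM: root C down an augmented fourth → Gb, giving GbM.
BM: root B down an augmented fourth → F, giving FM.
Db-: root Db down an augmented fourth → Abb, giving Abb-.
C#7: root C# down an augmented fourth → G, giving G7.
G-: root G down an augmented fourth → Db, giving Db-.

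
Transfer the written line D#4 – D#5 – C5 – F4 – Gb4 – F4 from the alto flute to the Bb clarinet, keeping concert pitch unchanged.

First find concert pitch: the alto flute sounds a perfect fourth below written, so D#4 D#5 C5 F4 Gb4 F4 sounds A#3 A#4 G4 C4 Db4 C4.
Then write for Bb clarinet: it sounds a major second below written, so the part must be a major second above concert.
A#3 → B#3
A#4 → B#4
G4 → A4
C4 → D4
Db4 → Eb4
C4 → D4

B#3 B#4 A4 D4 Eb4 D4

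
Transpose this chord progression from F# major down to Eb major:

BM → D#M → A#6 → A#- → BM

AbM CM G6 G- AbM

F# major down to Eb major is an augmented second; each chord root moves by that interval while the quality stays the same.
BM: root B down an augmented second → Ab, giving AbM.
D#M: root D# down an augmented second → C, giving CM.
A#6: root A# down an augmented second → G, giving G6.
A#-: root A# down an augmented second → G, giving G-.
BM: root B down an augmented second → Ab, giving AbM.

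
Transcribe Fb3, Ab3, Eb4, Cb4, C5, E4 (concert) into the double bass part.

Written C4 sounds as C3 on the double bass, so concert pitches are written a perfect octave up.
Fb3 gives Fb4
Ab3 gives Ab4
Eb4 gives Eb5
Cb4 gives Cb5
C5 gives C6
E4 gives E5

Fb4 Ab4 Eb5 Cb5 C6 E5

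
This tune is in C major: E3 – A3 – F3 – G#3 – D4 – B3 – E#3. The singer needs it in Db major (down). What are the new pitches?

From C down to Db is a major seventh; apply that to each pitch.
E3 becomes F2
A3 becomes Bb2
F3 becomes Gb2
G#3 becomes A2
D4 becomes Eb3
B3 becomes C3
E#3 becomes F#2

F2 Bb2 Gb2 A2 Eb3 C3 F#2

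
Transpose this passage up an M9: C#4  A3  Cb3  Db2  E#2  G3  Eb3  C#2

D#5 B4 Db4 Eb3 F##3 A4 F4 D#3

C#4 → D#5
A3 → B4
Cb3 → Db4
Db2 → Eb3
E#2 → F##3
G3 → A4
Eb3 → F4
C#2 → D#3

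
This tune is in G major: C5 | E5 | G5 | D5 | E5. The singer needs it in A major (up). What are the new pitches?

G major to A major up is a major second, so every note moves up by that interval.
C5 to D5
E5 to F#5
G5 to A5
D5 to E5
E5 to F#5

D5 F#5 A5 E5 F#5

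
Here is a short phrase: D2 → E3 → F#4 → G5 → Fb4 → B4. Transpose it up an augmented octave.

D#3 E#4 F##5 G#6 F5 B#5

D2 up an augmented octave is D#3.
E3: an octave up reaches E, and 13 semitones makes it E#4.
F#4: an octave up reaches F, and 13 semitones makes it F##5.
G5 up an augmented octave is G#6.
Fb4 up an augmented octave is F5.
B4: an octave up reaches B, and 13 semitones makes it B#5.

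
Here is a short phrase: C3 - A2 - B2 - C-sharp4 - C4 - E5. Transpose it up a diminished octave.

C3 becomes Cb4
A2 becomes Ab3
B2 becomes Bb3
C#4 becomes C5
C4 becomes Cb5
E5 becomes Eb6

Cb4 Ab3 Bb3 C5 Cb5 Eb6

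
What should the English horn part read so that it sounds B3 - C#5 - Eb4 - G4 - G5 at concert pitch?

The English horn sounds a perfect fifth below written, so the written part must be a perfect fifth above concert — transpose each note up.
B3 → F#4
C#5 → G#5
Eb4 → Bb4
G4 → D5
G5 → D6

F#4 G#5 Bb4 D5 D6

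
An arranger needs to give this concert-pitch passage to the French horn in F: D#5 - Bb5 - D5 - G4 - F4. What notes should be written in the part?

The French horn in F sounds a perfect fifth below written, so the written part must be a perfect fifth above concert — transpose each note up.
D#5 becomes A#5
Bb5 becomes F6
D5 becomes A5
G4 becomes D5
F4 becomes C5

A#5 F6 A5 D5 C5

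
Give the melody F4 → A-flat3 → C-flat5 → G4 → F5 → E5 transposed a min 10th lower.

F4: a tenth down reaches D, and 15 semitones makes it D3.
Ab3: a tenth down reaches F, and 15 semitones makes it F2.
A minor tenth down from Cb5 gives Ab3.
G4 down a minor tenth is E3.
A minor tenth down from F5 gives D4.
E5 down a minor tenth is C#4.

D3 F2 Ab3 E3 D4 C#4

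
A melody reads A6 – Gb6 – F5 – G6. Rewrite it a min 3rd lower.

F#6 Eb6 D5 E6

A6 to F#6
Gb6 to Eb6
F5 to D5
G6 to E6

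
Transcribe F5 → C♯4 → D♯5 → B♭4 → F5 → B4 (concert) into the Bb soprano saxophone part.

G5 D#4 E#5 C5 G5 C#5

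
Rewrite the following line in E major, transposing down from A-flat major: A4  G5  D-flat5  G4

A-flat major to E major down is a diminished fourth, so every note moves down by that interval.
A4 gives E#4
G5 gives D#5
Db5 gives A4
G4 gives D#4

E#4 D#5 A4 D#4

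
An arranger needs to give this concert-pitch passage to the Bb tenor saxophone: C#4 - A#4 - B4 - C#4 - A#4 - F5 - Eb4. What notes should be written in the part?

D#5 B#5 C#6 D#5 B#5 G6 F5

Written C4 sounds as Bb2 on the Bb tenor saxophone, so concert pitches are written a major ninth up.
C#4 to D#5
A#4 to B#5
B4 to C#6
C#4 to D#5
A#4 to B#5
F5 to G6
Eb4 to F5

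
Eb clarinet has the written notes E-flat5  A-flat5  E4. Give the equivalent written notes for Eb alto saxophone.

First find concert pitch: the Eb clarinet sounds a minor third above written, so E-flat5 A-flat5 E4 sounds Gb5 Cb6 G4.
Then write for Eb alto saxophone: it sounds a major sixth below written, so the part must be a major sixth above concert.
Gb5 → Eb6
Cb6 → Ab6
G4 → E5

Eb6 Ab6 E5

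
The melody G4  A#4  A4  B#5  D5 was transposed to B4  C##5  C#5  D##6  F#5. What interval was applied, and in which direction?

Take the first pair: G4 → B4. G to B spans 3 letter names, so the interval is some kind of third.
G4 to B4 is 4 semitones, which makes it a major third; the second version is higher, so the direction is up.
Checking another pair — D5 → F#5 — gives the same interval.

up a major third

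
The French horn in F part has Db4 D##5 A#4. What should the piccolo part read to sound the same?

First find concert pitch: the French horn in F sounds a perfect fifth below written, so Db4 D##5 A#4 sounds Gb3 G##4 D#4.
Then write for piccolo: it sounds a perfect octave above written, so the part must be a perfect octave below concert.
Gb3 → Gb2
G##4 → G##3
D#4 → D#3

Gb2 G##3 D#3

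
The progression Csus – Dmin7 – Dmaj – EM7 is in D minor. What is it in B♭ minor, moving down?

Absus Bbmin7 Bbmaj CM7

D minor down to B♭ minor is a major third; each chord root moves by that interval while the quality stays the same.
Csus: root C down a major third → Ab, giving Absus.
Dmin7: root D down a major third → Bb, giving Bbmin7.
Dmaj: root D down a major third → Bb, giving Bbmaj.
EM7: root E down a major third → C, giving CM7.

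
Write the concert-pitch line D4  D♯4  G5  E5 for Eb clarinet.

Written C4 sounds as Eb4 on the Eb clarinet, so concert pitches are written a minor third down.
D4 gives B3
D#4 gives B#3
G5 gives E5
E5 gives C#5

B3 B#3 E5 C#5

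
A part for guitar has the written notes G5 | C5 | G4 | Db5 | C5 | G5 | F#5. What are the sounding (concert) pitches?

G4 C4 G3 Db4 C4 G4 F#4

Written C4 on the guitar sounds as C3, a perfect octave lower; apply that shift to every note.
G5 to G4
C5 to C4
G4 to G3
Db5 to Db4
C5 to C4
G5 to G4
F#5 to F#4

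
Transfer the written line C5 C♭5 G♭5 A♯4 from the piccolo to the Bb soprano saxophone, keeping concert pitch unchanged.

First find concert pitch: the piccolo sounds a perfect octave above written, so C5 C♭5 G♭5 A♯4 sounds C6 Cb6 Gb6 A#5.
Then write for Bb soprano saxophone: it sounds a major second below written, so the part must be a major second above concert.
C6 → D6
Cb6 → Db6
Gb6 → Ab6
A#5 → B#5

D6 Db6 Ab6 B#5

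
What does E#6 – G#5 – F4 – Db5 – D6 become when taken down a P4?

B#5 D#5 C4 Ab4 A5

A perfect fourth down from E#6 gives B#5.
A perfect fourth down from G#5 gives D#5.
A perfect fourth down from F4 gives C4.
Db5 down a perfect fourth is Ab4.
D6: a fourth down reaches A, and 5 semitones makes it A5.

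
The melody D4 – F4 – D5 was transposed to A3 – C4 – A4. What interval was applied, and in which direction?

down a perfect fourth

From D4 to A3 is 4 letter names — a fourth of some quality.
A3 to D4 is 5 semitones, which makes it a perfect fourth; the second version is lower, so the direction is down.
Checking another pair — D5 → A4 — gives the same interval.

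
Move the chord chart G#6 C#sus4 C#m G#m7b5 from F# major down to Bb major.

F# major down to Bb major is an augmented fifth; each chord root moves by that interval while the quality stays the same.
G#6: root G# down an augmented fifth → C, giving C6.
C#sus4: root C# down an augmented fifth → F, giving Fsus4.
C#m: root C# down an augmented fifth → F, giving Fm.
G#m7b5: root G# down an augmented fifth → C, giving Cm7b5.

C6 Fsus4 Fm Cm7b5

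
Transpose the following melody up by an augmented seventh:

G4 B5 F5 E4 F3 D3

F##5 A##6 E#6 D##5 E#4 C##4

G4: a seventh up reaches F, and 12 semitones makes it F##5.
B5: a seventh up reaches A, and 12 semitones makes it A##6.
F5: a seventh up reaches E, and 12 semitones makes it E#6.
E4 up an augmented seventh is D##5.
F3: a seventh up reaches E, and 12 semitones makes it E#4.
D3: a seventh up reaches C, and 12 semitones makes it C##4.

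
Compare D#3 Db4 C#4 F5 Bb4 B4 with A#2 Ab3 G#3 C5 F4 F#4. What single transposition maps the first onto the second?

From D#3 to A#2 is 4 letter names — a fourth of some quality.
A#2 to D#3 is 5 semitones, which makes it a perfect fourth; the second version is lower, so the direction is down.
Checking another pair — B4 → F#4 — gives the same interval.

down a perfect fourth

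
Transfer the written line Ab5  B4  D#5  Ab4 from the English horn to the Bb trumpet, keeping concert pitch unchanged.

First find concert pitch: the English horn sounds a perfect fifth below written, so Ab5 B4 D#5 Ab4 sounds Db5 E4 G#4 Db4.
Then write for Bb trumpet: it sounds a major second below written, so the part must be a major second above concert.
Db5 → Eb5
E4 → F#4
G#4 → A#4
Db4 → Eb4

Eb5 F#4 A#4 Eb4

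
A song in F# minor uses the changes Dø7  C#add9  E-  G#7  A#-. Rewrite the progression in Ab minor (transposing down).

F# minor down to Ab minor is an augmented sixth; each chord root moves by that interval while the quality stays the same.
Dø7: root D down an augmented sixth → Fb, giving Fbø7.
C#add9: root C# down an augmented sixth → Eb, giving Ebadd9.
E-: root E down an augmented sixth → Gb, giving Gb-.
G#7: root G# down an augmented sixth → Bb, giving Bb7.
A#-: root A# down an augmented sixth → C, giving C-.

Fbø7 Ebadd9 Gb- Bb7 C-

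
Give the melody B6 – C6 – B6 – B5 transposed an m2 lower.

B6: a second down reaches A, and 1 semitone makes it A#6.
C6: a second down reaches B, and 1 semitone makes it B5.
B6 down a minor second is A#6.
B5: a second down reaches A, and 1 semitone makes it A#5.

A#6 B5 A#6 A#5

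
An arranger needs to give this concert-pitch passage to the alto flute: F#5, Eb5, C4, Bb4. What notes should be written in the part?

B5 Ab5 F4 Eb5

The alto flute sounds a perfect fourth below written, so the written part must be a perfect fourth above concert — transpose each note up.
F#5 to B5
Eb5 to Ab5
C4 to F4
Bb4 to Eb5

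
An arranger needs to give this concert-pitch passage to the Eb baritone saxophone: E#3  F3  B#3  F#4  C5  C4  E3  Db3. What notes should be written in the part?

Written C4 sounds as Eb2 on the Eb baritone saxophone, so concert pitches are written a major thirteenth up.
E#3 to C##5
F3 to D5
B#3 to G##5
F#4 to D#6
C5 to A6
C4 to A5
E3 to C#5
Db3 to Bb4

C##5 D5 G##5 D#6 A6 A5 C#5 Bb4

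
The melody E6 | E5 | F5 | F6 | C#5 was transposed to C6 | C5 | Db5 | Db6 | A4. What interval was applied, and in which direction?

Take the first pair: E6 → C6. E to C spans 3 letter names, so the interval is some kind of third.
C6 to E6 is 4 semitones, which makes it a major third; the second version is lower, so the direction is down.
Checking another pair — C#5 → A4 — gives the same interval.

down a major third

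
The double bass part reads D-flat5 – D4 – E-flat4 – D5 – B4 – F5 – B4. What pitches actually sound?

Db4 D3 Eb3 D4 B3 F4 B3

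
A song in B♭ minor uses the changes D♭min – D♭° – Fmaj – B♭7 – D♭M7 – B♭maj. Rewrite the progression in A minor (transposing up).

Cmin C° Emaj A7 CM7 Amaj

B♭ minor up to A minor is a major seventh; each chord root moves by that interval while the quality stays the same.
D♭min: root D♭ up a major seventh → C, giving Cmin.
D♭°: root D♭ up a major seventh → C, giving C°.
Fmaj: root F up a major seventh → E, giving Emaj.
B♭7: root B♭ up a major seventh → A, giving A7.
D♭M7: root D♭ up a major seventh → C, giving CM7.
B♭maj: root B♭ up a major seventh → A, giving Amaj.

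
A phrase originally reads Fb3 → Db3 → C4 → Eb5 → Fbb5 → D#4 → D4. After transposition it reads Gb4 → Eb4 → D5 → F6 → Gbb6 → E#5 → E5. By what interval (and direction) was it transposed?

Take the first pair: Fb3 → Gb4. F to G spans 9 letter names, so the interval is some kind of ninth.
Fb3 to Gb4 is 14 semitones, which makes it a major ninth; the second version is higher, so the direction is up.
Checking another pair — D4 → E5 — gives the same interval.

up a major ninth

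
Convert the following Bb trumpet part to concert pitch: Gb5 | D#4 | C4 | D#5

Written C4 on the Bb trumpet sounds as Bb3, a major second lower; apply that shift to every note.
Gb5 becomes Fb5
D#4 becomes C#4
C4 becomes Bb3
D#5 becomes C#5

Fb5 C#4 Bb3 C#5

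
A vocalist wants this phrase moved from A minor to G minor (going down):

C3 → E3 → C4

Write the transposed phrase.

From A down to G is a major second; apply that to each pitch.
C3 -> Bb2
E3 -> D3
C4 -> Bb3

Bb2 D3 Bb3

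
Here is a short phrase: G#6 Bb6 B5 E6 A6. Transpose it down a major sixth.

B5 Db6 D5 G5 C6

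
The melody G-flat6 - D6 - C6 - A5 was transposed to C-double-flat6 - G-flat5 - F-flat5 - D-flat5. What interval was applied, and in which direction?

From Gb6 to Cbb6 is 5 letter names — a fifth of some quality.
Cbb6 to Gb6 is 8 semitones, which makes it an augmented fifth; the second version is lower, so the direction is down.
Checking another pair — A5 → Db5 — gives the same interval.

down an augmented fifth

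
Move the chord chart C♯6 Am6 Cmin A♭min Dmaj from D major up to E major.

D major up to E major is a major second; each chord root moves by that interval while the quality stays the same.
C♯6: root C♯ up a major second → D#, giving D#6.
Am6: root A up a major second → B, giving Bm6.
Cmin: root C up a major second → D, giving Dmin.
A♭min: root A♭ up a major second → Bb, giving Bbmin.
Dmaj: root D up a major second → E, giving Emaj.

D#6 Bm6 Dmin Bbmin Emaj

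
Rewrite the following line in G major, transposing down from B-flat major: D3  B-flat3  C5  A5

From B-flat down to G is a minor third; apply that to each pitch.
D3 to B2
Bb3 to G3
C5 to A4
A5 to F#5

B2 G3 A4 F#5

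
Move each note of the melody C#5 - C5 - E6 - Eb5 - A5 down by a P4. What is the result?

C#5 -> G#4
C5 -> G4
E6 -> B5
Eb5 -> Bb4
A5 -> E5

G#4 G4 B5 Bb4 E5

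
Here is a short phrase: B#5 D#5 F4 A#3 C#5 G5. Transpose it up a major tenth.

A major tenth up from B#5 gives D##7.
A major tenth up from D#5 gives F##6.
F4 up a major tenth is A5.
A#3: a tenth up reaches C, and 16 semitones makes it C##5.
A major tenth up from C#5 gives E#6.
A major tenth up from G5 gives B6.

D##7 F##6 A5 C##5 E#6 B6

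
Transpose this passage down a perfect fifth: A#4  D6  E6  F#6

D#4 G5 A5 B5

A#4 down a perfect fifth is D#4.
A perfect fifth down from D6 gives G5.
A perfect fifth down from E6 gives A5.
F#6: a fifth down reaches B, and 7 semitones makes it B5.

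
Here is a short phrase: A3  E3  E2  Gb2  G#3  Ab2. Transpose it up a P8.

A3: an octave up reaches A, and 12 semitones makes it A4.
E3 up a perfect octave is E4.
A perfect octave up from E2 gives E3.
Gb2: an octave up reaches G, and 12 semitones makes it Gb3.
A perfect octave up from G#3 gives G#4.
A perfect octave up from Ab2 gives Ab3.

A4 E4 E3 Gb3 G#4 Ab3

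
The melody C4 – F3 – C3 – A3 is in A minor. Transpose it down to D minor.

F3 Bb2 F2 D3

From A down to D is a perfect fifth; apply that to each pitch.
C4 -> F3
F3 -> Bb2
C3 -> F2
A3 -> D3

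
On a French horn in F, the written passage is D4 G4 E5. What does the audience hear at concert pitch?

Written C4 on the French horn in F sounds as F3, a perfect fifth lower; apply that shift to every note.
D4 → G3
G4 → C4
E5 → A4

G3 C4 A4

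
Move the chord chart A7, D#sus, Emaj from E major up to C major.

F7 Bsus Cmaj

E major up to C major is a minor sixth; each chord root moves by that interval while the quality stays the same.
A7: root A up a minor sixth → F, giving F7.
D#sus: root D# up a minor sixth → B, giving Bsus.
Emaj: root E up a minor sixth → C, giving Cmaj.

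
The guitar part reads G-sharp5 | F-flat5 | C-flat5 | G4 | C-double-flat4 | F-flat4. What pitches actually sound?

The guitar sounds a perfect octave below written, so transpose each written note down a perfect octave.
G#5 becomes G#4
Fb5 becomes Fb4
Cb5 becomes Cb4
G4 becomes G3
Cbb4 becomes Cbb3
Fb4 becomes Fb3

G#4 Fb4 Cb4 G3 Cbb3 Fb3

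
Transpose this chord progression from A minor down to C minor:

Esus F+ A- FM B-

Gsus Ab+ C- AbM D-

A minor down to C minor is a major sixth; each chord root moves by that interval while the quality stays the same.
Esus: root E down a major sixth → G, giving Gsus.
F+: root F down a major sixth → Ab, giving Ab+.
A-: root A down a major sixth → C, giving C-.
FM: root F down a major sixth → Ab, giving AbM.
B-: root B down a major sixth → D, giving D-.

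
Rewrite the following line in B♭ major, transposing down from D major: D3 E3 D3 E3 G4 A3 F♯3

D major to B♭ major down is a major third, so every note moves down by that interval.
D3 to Bb2
E3 to C3
D3 to Bb2
E3 to C3
G4 to Eb4
A3 to F3
F#3 to D3

Bb2 C3 Bb2 C3 Eb4 F3 D3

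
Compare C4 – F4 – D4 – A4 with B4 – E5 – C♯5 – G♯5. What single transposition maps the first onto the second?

up a major seventh

From C4 to B4 is 7 letter names — a seventh of some quality.
C4 to B4 is 11 semitones, which makes it a major seventh; the second version is higher, so the direction is up.
Checking another pair — A4 → G#5 — gives the same interval.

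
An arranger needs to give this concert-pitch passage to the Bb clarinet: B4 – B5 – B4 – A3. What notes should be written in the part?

C#5 C#6 C#5 B3

Written C4 sounds as Bb3 on the Bb clarinet, so concert pitches are written a major second up.
B4 -> C#5
B5 -> C#6
B4 -> C#5
A3 -> B3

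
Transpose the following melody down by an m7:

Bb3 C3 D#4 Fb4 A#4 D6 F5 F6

C3 D2 E#3 Gb3 B#3 E5 G4 G5

Bb3 gives C3
C3 gives D2
D#4 gives E#3
Fb4 gives Gb3
A#4 gives B#3
D6 gives E5
F5 gives G4
F6 gives G5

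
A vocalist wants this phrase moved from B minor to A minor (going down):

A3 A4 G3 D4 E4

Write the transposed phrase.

G3 G4 F3 C4 D4

From B down to A is a major second; apply that to each pitch.
A3 gives G3
A4 gives G4
G3 gives F3
D4 gives C4
E4 gives D4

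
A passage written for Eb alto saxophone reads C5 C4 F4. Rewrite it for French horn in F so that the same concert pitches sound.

First find concert pitch: the Eb alto saxophone sounds a major sixth below written, so C5 C4 F4 sounds Eb4 Eb3 Ab3.
Then write for French horn in F: it sounds a perfect fifth below written, so the part must be a perfect fifth above concert.
Eb4 → Bb4
Eb3 → Bb3
Ab3 → Eb4

Bb4 Bb3 Eb4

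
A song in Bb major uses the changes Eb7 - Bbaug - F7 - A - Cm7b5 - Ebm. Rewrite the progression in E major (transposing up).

A7 Eaug B7 D# F#m7b5 Am

Bb major up to E major is an augmented fourth; each chord root moves by that interval while the quality stays the same.
Eb7: root Eb up an augmented fourth → A, giving A7.
Bbaug: root Bb up an augmented fourth → E, giving Eaug.
F7: root F up an augmented fourth → B, giving B7.
A: root A up an augmented fourth → D#, giving D#.
Cm7b5: root C up an augmented fourth → F#, giving F#m7b5.
Ebm: root Eb up an augmented fourth → A, giving Am.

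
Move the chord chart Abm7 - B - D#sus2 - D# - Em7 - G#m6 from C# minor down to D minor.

Bbbm7 C Esus2 E Fm7 Am6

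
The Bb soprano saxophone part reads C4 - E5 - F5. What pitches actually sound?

Bb3 D5 Eb5

Written C4 on the Bb soprano saxophone sounds as Bb3, a major second lower; apply that shift to every note.
C4 to Bb3
E5 to D5
F5 to Eb5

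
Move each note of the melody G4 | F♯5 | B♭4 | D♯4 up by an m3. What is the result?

Bb4 A5 Db5 F#4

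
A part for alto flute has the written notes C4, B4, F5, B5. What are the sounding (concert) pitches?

The alto flute sounds a perfect fourth below written, so transpose each written note down a perfect fourth.
C4 gives G3
B4 gives F#4
F5 gives C5
B5 gives F#5

G3 F#4 C5 F#5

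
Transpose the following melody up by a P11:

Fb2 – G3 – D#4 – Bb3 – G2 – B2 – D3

Fb2 gives Bbb3
G3 gives C5
D#4 gives G#5
Bb3 gives Eb5
G2 gives C4
B2 gives E4
D3 gives G4

Bbb3 C5 G#5 Eb5 C4 E4 G4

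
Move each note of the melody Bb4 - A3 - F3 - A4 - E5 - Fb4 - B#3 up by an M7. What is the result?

A5 G#4 E4 G#5 D#6 Eb5 A##4

Bb4 up a major seventh is A5.
A3: a seventh up reaches G, and 11 semitones makes it G#4.
A major seventh up from F3 gives E4.
A major seventh up from A4 gives G#5.
E5: a seventh up reaches D, and 11 semitones makes it D#6.
Fb4 up a major seventh is Eb5.
B#3 up a major seventh is A##4.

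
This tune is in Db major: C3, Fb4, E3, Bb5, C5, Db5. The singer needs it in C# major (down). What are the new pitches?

B#2 E4 D##3 A#5 B#4 C#5

From Db down to C# is a diminished second; apply that to each pitch.
C3 to B#2
Fb4 to E4
E3 to D##3
Bb5 to A#5
C5 to B#4
Db5 to C#5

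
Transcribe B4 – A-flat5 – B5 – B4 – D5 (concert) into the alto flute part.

E5 Db6 E6 E5 G5

Written C4 sounds as G3 on the alto flute, so concert pitches are written a perfect fourth up.
B4 to E5
Ab5 to Db6
B5 to E6
B4 to E5
D5 to G5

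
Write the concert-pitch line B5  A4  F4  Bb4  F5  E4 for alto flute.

Written C4 sounds as G3 on the alto flute, so concert pitches are written a perfect fourth up.
B5 becomes E6
A4 becomes D5
F4 becomes Bb4
Bb4 becomes Eb5
F5 becomes Bb5
E4 becomes A4

E6 D5 Bb4 Eb5 Bb5 A4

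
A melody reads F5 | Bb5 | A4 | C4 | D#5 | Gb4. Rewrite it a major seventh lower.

A major seventh down from F5 gives Gb4.
Bb5 down a major seventh is Cb5.
A4: a seventh down reaches B, and 11 semitones makes it Bb3.
C4: a seventh down reaches D, and 11 semitones makes it Db3.
D#5 down a major seventh is E4.
A major seventh down from Gb4 gives Abb3.

Gb4 Cb5 Bb3 Db3 E4 Abb3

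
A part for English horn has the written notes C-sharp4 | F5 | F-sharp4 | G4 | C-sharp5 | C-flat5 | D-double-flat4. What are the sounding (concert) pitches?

F#3 Bb4 B3 C4 F#4 Fb4 Gbb3

Written C4 on the English horn sounds as F3, a perfect fifth lower; apply that shift to every note.
C#4 to F#3
F5 to Bb4
F#4 to B3
G4 to C4
C#5 to F#4
Cb5 to Fb4
Dbb4 to Gbb3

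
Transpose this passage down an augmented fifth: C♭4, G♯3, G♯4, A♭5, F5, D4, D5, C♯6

Fbb3 C3 C4 Dbb5 Bbb4 Gb3 Gb4 F5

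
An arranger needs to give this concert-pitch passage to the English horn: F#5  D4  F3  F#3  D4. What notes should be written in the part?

Written C4 sounds as F3 on the English horn, so concert pitches are written a perfect fifth up.
F#5 -> C#6
D4 -> A4
F3 -> C4
F#3 -> C#4
D4 -> A4

C#6 A4 C4 C#4 A4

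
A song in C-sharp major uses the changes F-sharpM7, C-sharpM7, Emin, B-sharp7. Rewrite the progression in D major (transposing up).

GM7 DM7 Fmin C#7

C-sharp major up to D major is a minor second; each chord root moves by that interval while the quality stays the same.
F-sharpM7: root F-sharp up a minor second → G, giving GM7.
C-sharpM7: root C-sharp up a minor second → D, giving DM7.
Emin: root E up a minor second → F, giving Fmin.
B-sharp7: root B-sharp up a minor second → C#, giving C#7.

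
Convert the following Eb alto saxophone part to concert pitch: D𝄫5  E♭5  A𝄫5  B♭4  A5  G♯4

The Eb alto saxophone sounds a major sixth below written, so transpose each written note down a major sixth.
Dbb5 becomes Fbb4
Eb5 becomes Gb4
Abb5 becomes Cbb5
Bb4 becomes Db4
A5 becomes C5
G#4 becomes B3

Fbb4 Gb4 Cbb5 Db4 C5 B3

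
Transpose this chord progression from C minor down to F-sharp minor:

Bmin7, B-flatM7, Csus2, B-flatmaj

C minor down to F-sharp minor is a diminished fifth; each chord root moves by that interval while the quality stays the same.
Bmin7: root B down a diminished fifth → E#, giving E#min7.
B-flatM7: root B-flat down a diminished fifth → E, giving EM7.
Csus2: root C down a diminished fifth → F#, giving F#sus2.
B-flatmaj: root B-flat down a diminished fifth → E, giving Emaj.

E#min7 EM7 F#sus2 Emaj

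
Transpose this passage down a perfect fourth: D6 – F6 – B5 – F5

A5 C6 F#5 C5

D6 -> A5
F6 -> C6
B5 -> F#5
F5 -> C5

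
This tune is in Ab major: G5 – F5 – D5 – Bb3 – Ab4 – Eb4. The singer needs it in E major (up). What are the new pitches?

From Ab up to E is an augmented fifth; apply that to each pitch.
G5 -> D#6
F5 -> C#6
D5 -> A#5
Bb3 -> F#4
Ab4 -> E5
Eb4 -> B4

D#6 C#6 A#5 F#4 E5 B4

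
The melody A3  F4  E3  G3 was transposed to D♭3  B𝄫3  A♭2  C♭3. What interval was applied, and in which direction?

down an augmented fifth

From A3 to Db3 is 5 letter names — a fifth of some quality.
Db3 to A3 is 8 semitones, which makes it an augmented fifth; the second version is lower, so the direction is down.
Checking another pair — G3 → Cb3 — gives the same interval.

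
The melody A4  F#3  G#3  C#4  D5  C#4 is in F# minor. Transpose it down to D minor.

F4 D3 E3 A3 Bb4 A3

From F# down to D is a major third; apply that to each pitch.
A4 → F4
F#3 → D3
G#3 → E3
C#4 → A3
D5 → Bb4
C#4 → A3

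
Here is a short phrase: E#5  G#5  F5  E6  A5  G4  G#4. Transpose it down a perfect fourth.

B#4 D#5 C5 B5 E5 D4 D#4

A perfect fourth down from E#5 gives B#4.
G#5: a fourth down reaches D, and 5 semitones makes it D#5.
A perfect fourth down from F5 gives C5.
A perfect fourth down from E6 gives B5.
A5: a fourth down reaches E, and 5 semitones makes it E5.
A perfect fourth down from G4 gives D4.
G#4 down a perfect fourth is D#4.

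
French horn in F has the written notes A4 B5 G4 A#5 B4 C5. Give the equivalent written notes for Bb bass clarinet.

First find concert pitch: the French horn in F sounds a perfect fifth below written, so A4 B5 G4 A#5 B4 C5 sounds D4 E5 C4 D#5 E4 F4.
Then write for Bb bass clarinet: it sounds a major ninth below written, so the part must be a major ninth above concert.
D4 → E5
E5 → F#6
C4 → D5
D#5 → E#6
E4 → F#5
F4 → G5

E5 F#6 D5 E#6 F#5 G5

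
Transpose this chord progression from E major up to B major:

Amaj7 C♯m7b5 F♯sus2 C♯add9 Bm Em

E major up to B major is a perfect fifth; each chord root moves by that interval while the quality stays the same.
Amaj7: root A up a perfect fifth → E, giving Emaj7.
C♯m7b5: root C♯ up a perfect fifth → G#, giving G#m7b5.
F♯sus2: root F♯ up a perfect fifth → C#, giving C#sus2.
C♯add9: root C♯ up a perfect fifth → G#, giving G#add9.
Bm: root B up a perfect fifth → F#, giving F#m.
Em: root E up a perfect fifth → B, giving Bm.

Emaj7 G#m7b5 C#sus2 G#add9 F#m Bm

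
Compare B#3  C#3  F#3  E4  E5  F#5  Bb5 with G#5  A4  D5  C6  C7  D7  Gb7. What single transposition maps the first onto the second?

Take the first pair: B#3 → G#5. B to G spans 13 letter names, so the interval is some kind of thirteenth.
B#3 to G#5 is 20 semitones, which makes it a minor thirteenth; the second version is higher, so the direction is up.
Checking another pair — Bb5 → Gb7 — gives the same interval.

up a minor thirteenth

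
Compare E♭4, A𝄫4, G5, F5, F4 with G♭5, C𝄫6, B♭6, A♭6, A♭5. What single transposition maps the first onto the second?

Take the first pair: Eb4 → Gb5. E to G spans 10 letter names, so the interval is some kind of tenth.
Eb4 to Gb5 is 15 semitones, which makes it a minor tenth; the second version is higher, so the direction is up.
Checking another pair — F4 → Ab5 — gives the same interval.

up a minor tenth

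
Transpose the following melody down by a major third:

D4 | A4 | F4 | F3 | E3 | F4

Bb3 F4 Db4 Db3 C3 Db4

A major third down from D4 gives Bb3.
A major third down from A4 gives F4.
A major third down from F4 gives Db4.
F3: a third down reaches D, and 4 semitones makes it Db3.
E3: a third down reaches C, and 4 semitones makes it C3.
F4 down a major third is Db4.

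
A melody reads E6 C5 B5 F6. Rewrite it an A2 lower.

E6 → Db6
C5 → Bbb4
B5 → Ab5
F6 → Ebb6

Db6 Bbb4 Ab5 Ebb6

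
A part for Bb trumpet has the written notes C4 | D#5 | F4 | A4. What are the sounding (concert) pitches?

Bb3 C#5 Eb4 G4

The Bb trumpet sounds a major second below written, so transpose each written note down a major second.
C4 -> Bb3
D#5 -> C#5
F4 -> Eb4
A4 -> G4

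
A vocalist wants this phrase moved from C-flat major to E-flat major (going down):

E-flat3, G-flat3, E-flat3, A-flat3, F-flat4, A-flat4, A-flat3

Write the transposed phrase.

G2 Bb2 G2 C3 Ab3 C4 C3

C-flat major to E-flat major down is a minor sixth, so every note moves down by that interval.
Eb3 -> G2
Gb3 -> Bb2
Eb3 -> G2
Ab3 -> C3
Fb4 -> Ab3
Ab4 -> C4
Ab3 -> C3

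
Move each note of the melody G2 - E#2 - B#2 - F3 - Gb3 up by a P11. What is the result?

G2: an eleventh up reaches C, and 17 semitones makes it C4.
E#2 up a perfect eleventh is A#3.
B#2 up a perfect eleventh is E#4.
F3: an eleventh up reaches B, and 17 semitones makes it Bb4.
Gb3: an eleventh up reaches C, and 17 semitones makes it Cb5.

C4 A#3 E#4 Bb4 Cb5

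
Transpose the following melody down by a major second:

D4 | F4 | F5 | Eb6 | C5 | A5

C4 Eb4 Eb5 Db6 Bb4 G5

D4: a second down reaches C, and 2 semitones makes it C4.
F4 down a major second is Eb4.
F5 down a major second is Eb5.
Eb6 down a major second is Db6.
A major second down from C5 gives Bb4.
A5 down a major second is G5.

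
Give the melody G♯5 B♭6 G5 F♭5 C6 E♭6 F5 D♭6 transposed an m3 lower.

E#5 G6 E5 Db5 A5 C6 D5 Bb5

G#5 down a minor third is E#5.
Bb6 down a minor third is G6.
A minor third down from G5 gives E5.
Fb5: a third down reaches D, and 3 semitones makes it Db5.
A minor third down from C6 gives A5.
Eb6 down a minor third is C6.
F5 down a minor third is D5.
A minor third down from Db6 gives Bb5.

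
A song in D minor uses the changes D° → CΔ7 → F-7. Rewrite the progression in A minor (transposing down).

A° GΔ7 C-7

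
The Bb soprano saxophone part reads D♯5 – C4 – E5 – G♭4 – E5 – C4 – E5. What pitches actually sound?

C#5 Bb3 D5 Fb4 D5 Bb3 D5

Written C4 on the Bb soprano saxophone sounds as Bb3, a major second lower; apply that shift to every note.
D#5 → C#5
C4 → Bb3
E5 → D5
Gb4 → Fb4
E5 → D5
C4 → Bb3
E5 → D5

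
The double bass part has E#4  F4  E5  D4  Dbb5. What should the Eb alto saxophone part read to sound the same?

First find concert pitch: the double bass sounds a perfect octave below written, so E#4 F4 E5 D4 Dbb5 sounds E#3 F3 E4 D3 Dbb4.
Then write for Eb alto saxophone: it sounds a major sixth below written, so the part must be a major sixth above concert.
E#3 → C##4
F3 → D4
E4 → C#5
D3 → B3
Dbb4 → Bbb4

C##4 D4 C#5 B3 Bbb4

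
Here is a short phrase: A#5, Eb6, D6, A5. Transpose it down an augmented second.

G5 Dbb6 Cb6 Gb5

An augmented second down from A#5 gives G5.
Eb6 down an augmented second is Dbb6.
D6 down an augmented second is Cb6.
A5: a second down reaches G, and 3 semitones makes it Gb5.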